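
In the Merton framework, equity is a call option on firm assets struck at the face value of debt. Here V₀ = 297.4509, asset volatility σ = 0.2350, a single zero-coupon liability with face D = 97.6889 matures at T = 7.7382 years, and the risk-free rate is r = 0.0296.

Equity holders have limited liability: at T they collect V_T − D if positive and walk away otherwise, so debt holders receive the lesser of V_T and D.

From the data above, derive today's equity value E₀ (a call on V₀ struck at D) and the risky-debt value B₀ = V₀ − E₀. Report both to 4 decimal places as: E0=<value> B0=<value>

Work the structural quantities from V₀ = 297.4509 against face 97.6889:
d₁ = [ln(V₀/D) + (r + σ²/2)T] / (σ√T)
   = [ln(297.4509/97.6889) + (0.0296 + 0.5·0.2350²)·7.7382] / (0.2350·√7.7382)
   = [1.113461 + 0.442722] / 0.653714 = 2.380525
d₂ = d₁ − σ√T = 2.380525 − 0.653714 = 1.726811
N(d₁) = 0.991356,  N(d₂) = 0.957899,  e^(−rT) = 0.795288
E₀ = V₀·N(d₁) − D·e^(−rT)·N(d₂)
   = 297.4509·0.991356 − 97.6889·0.795288·0.957899 = 220.459754
B₀ = V₀ − E₀ = 297.4509 − 220.459754 = 76.991146

E0=220.4598 B0=76.9911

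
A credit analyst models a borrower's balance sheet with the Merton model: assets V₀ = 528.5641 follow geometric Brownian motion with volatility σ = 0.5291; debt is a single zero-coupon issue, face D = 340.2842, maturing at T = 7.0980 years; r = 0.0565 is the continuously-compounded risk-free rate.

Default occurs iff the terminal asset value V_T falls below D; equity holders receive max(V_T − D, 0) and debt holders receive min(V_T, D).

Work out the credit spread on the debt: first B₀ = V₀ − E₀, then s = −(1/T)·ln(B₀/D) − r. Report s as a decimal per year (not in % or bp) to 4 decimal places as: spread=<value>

Work the structural quantities from V₀ = 528.5641 against face 340.2842:
d₁ = [ln(V₀/D) + (r + σ²/2)T] / (σ√T)
   = [ln(528.5641/340.2842) + (0.0565 + 0.5·0.5291²)·7.0980] / (0.5291·√7.0980)
   = [0.440383 + 1.394568] / 1.409632 = 1.301724
d₂ = d₁ − σ√T = 1.301724 − 1.409632 = -0.107909
N(d₁) = 0.903495,  N(d₂) = 0.457034,  e^(−rT) = 0.669625
E₀ = V₀·N(d₁) − D·e^(−rT)·N(d₂)
   = 528.5641·0.903495 − 340.2842·0.669625·0.457034 = 373.413654
B₀ = V₀ − E₀ = 528.5641 − 373.413654 = 155.150446
spread = −(1/T)·ln(B₀/D) − r = −(1/7.0980)·ln(155.150446/340.2842) − 0.0565 = 0.05414890

spread=0.0541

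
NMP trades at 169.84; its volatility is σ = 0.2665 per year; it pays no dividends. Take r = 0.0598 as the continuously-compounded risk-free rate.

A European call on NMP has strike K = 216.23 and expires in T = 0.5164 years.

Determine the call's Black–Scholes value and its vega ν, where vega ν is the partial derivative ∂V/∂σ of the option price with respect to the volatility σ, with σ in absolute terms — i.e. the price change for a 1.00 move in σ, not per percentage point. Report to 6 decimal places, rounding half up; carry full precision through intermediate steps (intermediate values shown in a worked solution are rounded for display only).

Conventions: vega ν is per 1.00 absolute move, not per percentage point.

price = 2.473744
ν = 29.415370

σ√T = 0.2665·√0.5164 = 0.191510
d₁ = (ln(S/K) + (r+σ²/2)T) / (σ√T) = (ln(169.84/216.23) + (0.0598+0.2665²/2)·0.5164) / 0.191510 = (-0.241486 + 0.049219) / 0.191510 = -1.003956
d₂ = d₁ − σ√T = -1.003956 − 0.191510 = -1.195466
e^{−rT} = 0.969591
N(d₁) = 0.157700,  N(d₂) = 0.115953
Call price V = S·N(d₁) − K·e^{−rT}·N(d₂) = 26.783740 − 24.309997 = 2.473744
φ(d₁) = (1/√(2π))·e^{−d₁²/2} = 0.241013
ν = S·φ(d₁)·√T = 29.415370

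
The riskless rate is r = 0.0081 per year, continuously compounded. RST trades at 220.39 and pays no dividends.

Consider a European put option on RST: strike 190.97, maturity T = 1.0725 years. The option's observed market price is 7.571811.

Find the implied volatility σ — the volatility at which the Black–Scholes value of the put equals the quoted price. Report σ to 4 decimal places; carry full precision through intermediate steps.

sigma = 0.2284

At σ = 0.2284 the Black–Scholes value reproduces the quote:
σ√T = 0.2284·√1.0725 = 0.236535
d₁ = (ln(S/K) + (r+σ²/2)T) / (σ√T) = (ln(220.39/190.97) + (0.0081+0.2284²/2)·1.0725) / 0.236535 = (0.143282 + 0.036662) / 0.236535 = 0.760751
d₂ = d₁ − σ√T = 0.760751 − 0.236535 = 0.524216
e^{−rT} = 0.991350
N(−d₁) = 0.223403,  N(−d₂) = 0.300064
V = K·e^{−rT}·N(−d₂) − S·N(−d₁) = 56.807588 − 49.235777 = 7.571811 (equal to the quote); since ∂V/∂σ > 0 for all σ, the implied volatility is unique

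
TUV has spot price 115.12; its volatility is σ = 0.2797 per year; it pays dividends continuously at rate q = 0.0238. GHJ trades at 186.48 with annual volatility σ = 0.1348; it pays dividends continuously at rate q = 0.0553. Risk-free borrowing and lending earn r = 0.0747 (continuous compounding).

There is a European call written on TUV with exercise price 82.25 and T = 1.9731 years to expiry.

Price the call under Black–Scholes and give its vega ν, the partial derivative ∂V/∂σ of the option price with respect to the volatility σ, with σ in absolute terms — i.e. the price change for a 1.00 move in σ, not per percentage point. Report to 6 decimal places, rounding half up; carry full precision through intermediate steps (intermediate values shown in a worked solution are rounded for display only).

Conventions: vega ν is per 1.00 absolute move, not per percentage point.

σ√T = 0.2797·√1.9731 = 0.392886
d₁ = (ln(S/K) + (r−q+σ²/2)T) / (σ√T) = (ln(115.12/82.25) + (0.0747−0.0238+0.2797²/2)·1.9731) / 0.392886 = (0.336212 + 0.177611) / 0.392886 = 1.307814
d₂ = d₁ − σ√T = 1.307814 − 0.392886 = 0.914928
e^{−rT} = 0.862957
e^{−qT} = 0.954126
N(d₁) = 0.904532,  N(d₂) = 0.819885
Call price V = S·e^{−qT}·N(d₁) − K·e^{−rT}·N(d₂) = 99.352830 − 58.193975 = 41.158855
φ(d₁) = (1/√(2π))·e^{−d₁²/2} = 0.169631
ν = S·e^{−qT}·φ(d₁)·√T = 26.172024

price = 41.158855
ν = 26.172024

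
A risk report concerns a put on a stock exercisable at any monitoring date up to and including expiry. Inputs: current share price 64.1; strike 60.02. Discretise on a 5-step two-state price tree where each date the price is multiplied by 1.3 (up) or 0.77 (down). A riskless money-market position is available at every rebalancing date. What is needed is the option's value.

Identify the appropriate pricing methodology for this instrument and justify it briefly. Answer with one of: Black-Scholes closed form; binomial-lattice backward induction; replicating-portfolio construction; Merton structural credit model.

Key observation: with exercise allowed before expiry on a discrete up/down model (5 steps from spot 64.1), the strike-60.02 put's value must be rolled back through the tree testing early exercise at each node.

framework: binomial-lattice backward induction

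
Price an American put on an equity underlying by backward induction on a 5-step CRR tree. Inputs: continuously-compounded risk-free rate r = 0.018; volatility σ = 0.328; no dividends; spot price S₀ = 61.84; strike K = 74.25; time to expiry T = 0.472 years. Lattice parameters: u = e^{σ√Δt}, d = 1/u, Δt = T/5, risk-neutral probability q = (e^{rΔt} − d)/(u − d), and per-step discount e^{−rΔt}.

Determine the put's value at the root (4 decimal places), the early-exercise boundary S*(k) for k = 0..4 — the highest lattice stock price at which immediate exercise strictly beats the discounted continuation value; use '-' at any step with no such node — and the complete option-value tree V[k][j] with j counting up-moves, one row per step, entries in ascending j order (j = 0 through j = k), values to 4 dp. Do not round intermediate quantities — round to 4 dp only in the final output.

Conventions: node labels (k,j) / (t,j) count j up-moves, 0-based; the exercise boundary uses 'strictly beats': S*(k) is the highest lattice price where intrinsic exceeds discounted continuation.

Δt=0.09440  u=1.10603  d=0.90413  q=0.48325  discount=0.99830
step 5 (expiry): payoffs max(K−S,0) = 36.8875 28.5444 18.3383 5.8531 0.0000 0.0000
step 4: (k=4,j=0): S=41.3240, K−S=32.9260, hold=32.7999 ⇒ V=32.9260 exercise | (k=4,j=1): S=50.5517, K−S=23.6983, hold=23.5722 ⇒ V=23.6983 exercise | (k=4,j=2): S=61.8400, K−S=12.4100, hold=12.2839 ⇒ V=12.4100 exercise | (k=4,j=3): S=75.6490, K−S=0.0000, hold=3.0195 ⇒ V=3.0195 continue | (k=4,j=4): S=92.5415, K−S=0.0000, hold=0.0000 ⇒ V=0.0000 continue  boundary S*=61.8400
step 3: (k=3,j=0): S=45.7056, K−S=28.5444, hold=28.4184 ⇒ V=28.5444 exercise | (k=3,j=1): S=55.9117, K−S=18.3383, hold=18.2122 ⇒ V=18.3383 exercise | (k=3,j=2): S=68.3969, K−S=5.8531, hold=7.8587 ⇒ V=7.8587 continue | (k=3,j=3): S=83.6700, K−S=0.0000, hold=1.5577 ⇒ V=1.5577 continue  boundary S*=55.9117
step 2: (k=2,j=0): S=50.5517, K−S=23.6983, hold=23.5722 ⇒ V=23.6983 exercise | (k=2,j=1): S=61.8400, K−S=12.4100, hold=13.2515 ⇒ V=13.2515 continue | (k=2,j=2): S=75.6490, K−S=0.0000, hold=4.8055 ⇒ V=4.8055 continue  boundary S*=50.5517
step 1: (k=1,j=0): S=55.9117, K−S=18.3383, hold=18.6182 ⇒ V=18.6182 continue | (k=1,j=1): S=68.3969, K−S=5.8531, hold=9.1544 ⇒ V=9.1544 continue  boundary S*=-
step 0: (k=0,j=0): S=61.8400, K−S=12.4100, hold=14.0210 ⇒ V=14.0210 continue  boundary S*=-

price = 14.0210
boundary = - - 50.5517 55.9117 61.8400
tree:
14.0210
18.6182 9.1544
23.6983 13.2515 4.8055
28.5444 18.3383 7.8587 1.5577
32.9260 23.6983 12.4100 3.0195 0.0000
36.8875 28.5444 18.3383 5.8531 0.0000 0.0000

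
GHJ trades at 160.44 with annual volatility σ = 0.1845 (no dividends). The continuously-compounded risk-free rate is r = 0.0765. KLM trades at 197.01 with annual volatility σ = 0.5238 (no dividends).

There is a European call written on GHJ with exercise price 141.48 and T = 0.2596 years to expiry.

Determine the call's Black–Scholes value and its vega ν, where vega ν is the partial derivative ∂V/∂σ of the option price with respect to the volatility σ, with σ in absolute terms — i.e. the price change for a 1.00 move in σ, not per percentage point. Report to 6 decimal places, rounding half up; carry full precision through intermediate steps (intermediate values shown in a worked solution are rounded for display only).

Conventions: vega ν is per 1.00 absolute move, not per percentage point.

price = 22.108814
ν = 9.124162

σ√T = 0.1845·√0.2596 = 0.094005
d₁ = (ln(S/K) + (r+σ²/2)T) / (σ√T) = (ln(160.44/141.48) + (0.0765+0.1845²/2)·0.2596) / 0.094005 = (0.125762 + 0.024278) / 0.094005 = 1.596088
d₂ = d₁ − σ√T = 1.596088 − 0.094005 = 1.502084
e^{−rT} = 0.980336
N(d₁) = 0.944765,  N(d₂) = 0.933462
Call price V = S·N(d₁) − K·e^{−rT}·N(d₂) = 151.578169 − 129.469355 = 22.108814
φ(d₁) = (1/√(2π))·e^{−d₁²/2} = 0.111616
ν = S·φ(d₁)·√T = 9.124162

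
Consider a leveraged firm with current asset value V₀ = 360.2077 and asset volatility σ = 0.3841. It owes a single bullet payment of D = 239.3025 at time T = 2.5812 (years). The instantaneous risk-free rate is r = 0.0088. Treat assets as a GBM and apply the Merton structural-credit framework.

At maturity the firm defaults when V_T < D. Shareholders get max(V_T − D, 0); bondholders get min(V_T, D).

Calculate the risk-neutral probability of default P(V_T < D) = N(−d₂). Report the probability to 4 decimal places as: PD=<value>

Work the structural quantities from V₀ = 360.2077 against face 239.3025:
d₁ = [ln(V₀/D) + (r + σ²/2)T] / (σ√T)
   = [ln(360.2077/239.3025) + (0.0088 + 0.5·0.3841²)·2.5812] / (0.3841·√2.5812)
   = [0.408952 + 0.213120] / 0.617099 = 1.008059
d₂ = d₁ − σ√T = 1.008059 − 0.617099 = 0.390960
risk-neutral PD = N(−d₂) = N(-0.390960) = 0.347913

PD=0.3479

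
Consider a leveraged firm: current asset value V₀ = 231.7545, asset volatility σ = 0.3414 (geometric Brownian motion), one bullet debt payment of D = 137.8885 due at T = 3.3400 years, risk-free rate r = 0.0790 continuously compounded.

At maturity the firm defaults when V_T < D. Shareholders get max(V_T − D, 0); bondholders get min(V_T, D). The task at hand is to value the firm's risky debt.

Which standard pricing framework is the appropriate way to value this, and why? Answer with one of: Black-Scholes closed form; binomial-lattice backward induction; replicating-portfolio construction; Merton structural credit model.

framework: Merton structural credit model

Key observation: the data describe a firm's assets (V₀ = 231.7545, GBM) and a single zero-coupon debt of face 137.8885, so credit quantities follow from equity-as-call in the structural model.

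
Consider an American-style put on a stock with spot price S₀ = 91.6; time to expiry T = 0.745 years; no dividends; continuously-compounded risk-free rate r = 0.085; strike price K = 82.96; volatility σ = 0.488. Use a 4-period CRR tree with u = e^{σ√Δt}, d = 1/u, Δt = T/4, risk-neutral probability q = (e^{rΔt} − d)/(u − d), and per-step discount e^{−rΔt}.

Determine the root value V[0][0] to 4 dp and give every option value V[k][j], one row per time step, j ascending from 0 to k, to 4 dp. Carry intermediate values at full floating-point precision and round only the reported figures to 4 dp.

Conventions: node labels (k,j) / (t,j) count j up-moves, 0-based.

price = 8.7187
tree:
8.7187
14.4028 2.9734
22.8922 5.8674 0.0000
34.2630 11.5782 0.0000 0.0000
43.5108 22.8473 0.0000 0.0000 0.0000

Δt=0.18625, u=1.23442, d=0.81009, q=0.48515, disc=e^(-rΔt)=0.98429
k=4 terminal: V=max(K-S,0) → 43.5108 22.8473 0.0000 0.0000 0.0000
k=3: j=0 S=48.6970 intr=34.2630 cont=32.9600 V=34.2630[EX]; j=1 S=74.2046 intr=8.7554 cont=11.5782 V=11.5782[hold]; j=2 S=113.0733 intr=0.0000 cont=0.0000 V=0.0000[hold]; j=3 S=172.3014 intr=0.0000 cont=0.0000 V=0.0000[hold]
k=2: j=0 S=60.1127 intr=22.8473 cont=22.8922 V=22.8922[hold]; j=1 S=91.6000 intr=0.0000 cont=5.8674 V=5.8674[hold]; j=2 S=139.5804 intr=0.0000 cont=0.0000 V=0.0000[hold]
k=1: j=0 S=74.2046 intr=8.7554 cont=14.4028 V=14.4028[hold]; j=1 S=113.0733 intr=0.0000 cont=2.9734 V=2.9734[hold]
k=0: j=0 S=91.6000 intr=0.0000 cont=8.7187 V=8.7187[hold]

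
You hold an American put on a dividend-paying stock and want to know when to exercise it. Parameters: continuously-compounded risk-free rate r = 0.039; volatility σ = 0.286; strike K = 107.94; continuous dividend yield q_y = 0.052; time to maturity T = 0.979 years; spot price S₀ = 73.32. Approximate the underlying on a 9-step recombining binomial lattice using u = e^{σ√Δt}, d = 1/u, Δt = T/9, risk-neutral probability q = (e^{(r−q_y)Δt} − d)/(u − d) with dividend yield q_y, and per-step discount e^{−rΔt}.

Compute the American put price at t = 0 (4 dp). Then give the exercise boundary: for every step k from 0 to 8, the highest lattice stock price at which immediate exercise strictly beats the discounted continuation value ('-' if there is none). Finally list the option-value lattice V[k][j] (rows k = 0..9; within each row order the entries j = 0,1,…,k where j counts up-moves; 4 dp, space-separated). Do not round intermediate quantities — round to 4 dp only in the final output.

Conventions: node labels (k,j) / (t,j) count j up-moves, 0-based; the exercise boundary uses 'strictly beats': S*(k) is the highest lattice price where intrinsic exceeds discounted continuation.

Δt=0.10878, u=1.09892, d=0.90999, q=0.46896, disc=e^(-rΔt)=0.99577
k=9 terminal: V=max(K-S,0) → 76.5688 70.0554 62.1897 52.6909 41.2199 27.3673 10.6385 0.0000 0.0000 0.0000
k=8: j=0 S=34.4744 intr=73.4656 cont=73.2031 V=73.4656[EX]; j=1 S=41.6321 intr=66.3079 cont=66.0858 V=66.3079[EX]; j=2 S=50.2759 intr=57.6641 cont=57.4908 V=57.6641[EX]; j=3 S=60.7143 intr=47.2257 cont=47.1112 V=47.2257[EX]; j=4 S=73.3200 intr=34.6200 cont=34.5766 V=34.6200[EX]; j=5 S=88.5429 intr=19.3971 cont=19.4396 V=19.4396[hold]; j=6 S=106.9265 intr=1.0135 cont=5.6256 V=5.6256[hold]; j=7 S=129.1269 intr=0.0000 cont=0.0000 V=0.0000[hold]; j=8 S=155.9366 intr=0.0000 cont=0.0000 V=0.0000[hold]  S*(8)=73.3200
k=7: j=0 S=37.8846 intr=70.0554 cont=69.8122 V=70.0554[EX]; j=1 S=45.7503 intr=62.1897 cont=61.9908 V=62.1897[EX]; j=2 S=55.2491 intr=52.6909 cont=52.5456 V=52.6909[EX]; j=3 S=66.7201 intr=41.2199 cont=41.1393 V=41.2199[EX]; j=4 S=80.5727 intr=27.3673 cont=27.3846 V=27.3846[hold]; j=5 S=97.3015 intr=10.6385 cont=12.9065 V=12.9065[hold]; j=6 S=117.5035 intr=0.0000 cont=2.9748 V=2.9748[hold]; j=7 S=141.9000 intr=0.0000 cont=0.0000 V=0.0000[hold]  S*(7)=66.7201
k=6: j=0 S=41.6321 intr=66.3079 cont=66.0858 V=66.3079[EX]; j=1 S=50.2759 intr=57.6641 cont=57.4908 V=57.6641[EX]; j=2 S=60.7143 intr=47.2257 cont=47.1112 V=47.2257[EX]; j=3 S=73.3200 intr=34.6200 cont=34.5847 V=34.6200[EX]; j=4 S=88.5429 intr=19.3971 cont=20.5078 V=20.5078[hold]; j=5 S=106.9265 intr=1.0135 cont=8.2141 V=8.2141[hold]; j=6 S=129.1269 intr=0.0000 cont=1.5731 V=1.5731[hold]  S*(6)=73.3200
k=5: j=0 S=45.7503 intr=62.1897 cont=61.9908 V=62.1897[EX]; j=1 S=55.2491 intr=52.6909 cont=52.5456 V=52.6909[EX]; j=2 S=66.7201 intr=41.2199 cont=41.1393 V=41.2199[EX]; j=3 S=80.5727 intr=27.3673 cont=27.8835 V=27.8835[hold]; j=4 S=97.3015 intr=10.6385 cont=14.6802 V=14.6802[hold]; j=5 S=117.5035 intr=0.0000 cont=5.0781 V=5.0781[hold]  S*(5)=66.7201
k=4: j=0 S=50.2759 intr=57.6641 cont=57.4908 V=57.6641[EX]; j=1 S=60.7143 intr=47.2257 cont=47.1112 V=47.2257[EX]; j=2 S=73.3200 intr=34.6200 cont=34.8177 V=34.8177[hold]; j=3 S=88.5429 intr=19.3971 cont=21.5999 V=21.5999[hold]; j=4 S=106.9265 intr=1.0135 cont=10.1342 V=10.1342[hold]  S*(4)=60.7143
k=3: j=0 S=55.2491 intr=52.6909 cont=52.5456 V=52.6909[EX]; j=1 S=66.7201 intr=41.2199 cont=41.2316 V=41.2316[hold]; j=2 S=80.5727 intr=27.3673 cont=28.4979 V=28.4979[hold]; j=3 S=97.3015 intr=10.6385 cont=16.1543 V=16.1543[hold]  S*(3)=55.2491
k=2: j=0 S=60.7143 intr=47.2257 cont=47.1167 V=47.2257[EX]; j=1 S=73.3200 intr=34.6200 cont=35.1108 V=35.1108[hold]; j=2 S=88.5429 intr=19.3971 cont=22.6132 V=22.6132[hold]  S*(2)=60.7143
k=1: j=0 S=66.7201 intr=41.2199 cont=41.3685 V=41.3685[hold]; j=1 S=80.5727 intr=27.3673 cont=29.1261 V=29.1261[hold]  S*(1)=-
k=0: j=0 S=73.3200 intr=34.6200 cont=35.4765 V=35.4765[hold]  S*(0)=-

price = 35.4765
boundary = - - 60.7143 55.2491 60.7143 66.7201 73.3200 66.7201 73.3200
tree:
35.4765
41.3685 29.1261
47.2257 35.1108 22.6132
52.6909 41.2316 28.4979 16.1543
57.6641 47.2257 34.8177 21.5999 10.1342
62.1897 52.6909 41.2199 27.8835 14.6802 5.0781
66.3079 57.6641 47.2257 34.6200 20.5078 8.2141 1.5731
70.0554 62.1897 52.6909 41.2199 27.3846 12.9065 2.9748 0.0000
73.4656 66.3079 57.6641 47.2257 34.6200 19.4396 5.6256 0.0000 0.0000
76.5688 70.0554 62.1897 52.6909 41.2199 27.3673 10.6385 0.0000 0.0000 0.0000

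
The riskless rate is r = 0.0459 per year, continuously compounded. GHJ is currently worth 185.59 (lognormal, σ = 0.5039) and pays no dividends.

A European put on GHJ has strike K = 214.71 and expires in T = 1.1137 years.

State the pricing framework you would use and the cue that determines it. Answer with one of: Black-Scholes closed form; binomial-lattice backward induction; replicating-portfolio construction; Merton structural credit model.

Key observation: a European-exercise option on GHJ struck at 214.71 — a GBM underlying with constant parameters — admits an analytic price: the data contain no early exercise, no discrete tree, no debt structure.

framework: Black-Scholes closed form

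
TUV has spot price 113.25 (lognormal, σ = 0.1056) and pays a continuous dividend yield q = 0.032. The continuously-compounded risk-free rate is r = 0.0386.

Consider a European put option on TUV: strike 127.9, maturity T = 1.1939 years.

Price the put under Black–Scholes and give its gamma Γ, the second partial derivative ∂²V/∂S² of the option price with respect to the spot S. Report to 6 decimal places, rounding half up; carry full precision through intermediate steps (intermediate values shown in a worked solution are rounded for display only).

price = 14.272520
Γ = 0.019098

σ√T = 0.1056·√1.1939 = 0.115385
d₁ = (ln(S/K) + (r−q+σ²/2)T) / (σ√T) = (ln(113.25/127.9) + (0.0386−0.032+0.1056²/2)·1.1939) / 0.115385 = (-0.121651 + 0.014537) / 0.115385 = -0.928325
d₂ = d₁ − σ√T = -0.928325 − 0.115385 = -1.043709
e^{−rT} = 0.954961
e^{−qT} = 0.962516
N(−d₁) = 0.823380,  N(−d₂) = 0.851690
Put price V = K·e^{−rT}·N(−d₂) − S·e^{−qT}·N(−d₁) = 104.025035 − 89.752515 = 14.272520
φ(d₁) = (1/√(2π))·e^{−d₁²/2} = 0.259284
Γ = e^{−qT}·φ(d₁) / (S·σ·√T) = 0.019098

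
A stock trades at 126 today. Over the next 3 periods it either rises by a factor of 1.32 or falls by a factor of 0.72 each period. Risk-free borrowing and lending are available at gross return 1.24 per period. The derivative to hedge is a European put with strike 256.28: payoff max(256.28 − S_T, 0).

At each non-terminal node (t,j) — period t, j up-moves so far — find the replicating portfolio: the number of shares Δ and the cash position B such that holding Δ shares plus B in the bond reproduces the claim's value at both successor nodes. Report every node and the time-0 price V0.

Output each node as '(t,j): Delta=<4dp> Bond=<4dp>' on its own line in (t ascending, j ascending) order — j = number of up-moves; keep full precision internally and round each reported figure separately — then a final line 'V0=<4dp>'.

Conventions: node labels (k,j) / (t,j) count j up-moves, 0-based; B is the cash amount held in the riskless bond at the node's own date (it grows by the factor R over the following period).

Under the risk-neutral measure, an up-move has probability p* = (R−d)/(u−d) = 0.8667 and values discount at R = 1.24.
Expiry values: V(3,0)=209.2508, V(3,1)=170.0597, V(3,2)=98.2095, V(3,3)=0.0000
(2,0): S=65.3184. Δ = (V_up−V_dn)/(S_up−S_dn) = (170.0597−209.2508)/(86.2203−47.0292) = -1.0000. V = [p*·170.0597 + (1−p*)·209.2508]/1.24 = 141.3590. B = V − Δ·S = 206.6774.
(2,1): S=119.7504. Δ = (V_up−V_dn)/(S_up−S_dn) = (98.2095−170.0597)/(158.0705−86.2203) = -1.0000. V = [p*·98.2095 + (1−p*)·170.0597]/1.24 = 86.9270. B = V − Δ·S = 206.6774.
(2,2): S=219.5424. Δ = (V_up−V_dn)/(S_up−S_dn) = (0.0000−98.2095)/(289.7960−158.0705) = -0.7456. V = [p*·0.0000 + (1−p*)·98.2095]/1.24 = 10.5602. B = V − Δ·S = 174.2426.
(1,0): S=90.7200. Δ = (V_up−V_dn)/(S_up−S_dn) = (86.9270−141.3590)/(119.7504−65.3184) = -1.0000. V = [p*·86.9270 + (1−p*)·141.3590]/1.24 = 75.9553. B = V − Δ·S = 166.6753.
(1,1): S=166.3200. Δ = (V_up−V_dn)/(S_up−S_dn) = (10.5602−86.9270)/(219.5424−119.7504) = -0.7653. V = [p*·10.5602 + (1−p*)·86.9270]/1.24 = 16.7277. B = V − Δ·S = 144.0058.
(0,0): S=126.0000. Δ = (V_up−V_dn)/(S_up−S_dn) = (16.7277−75.9553)/(166.3200−90.7200) = -0.7834. V = [p*·16.7277 + (1−p*)·75.9553]/1.24 = 19.8587. B = V − Δ·S = 118.5713.
As a check, the time-0 holding Δ(0,0)·S0 + B(0,0) comes to 19.8587 — exactly V0.

(0,0): Delta=-0.7834 Bond=118.5713
(1,0): Delta=-1.0000 Bond=166.6753
(1,1): Delta=-0.7653 Bond=144.0058
(2,0): Delta=-1.0000 Bond=206.6774
(2,1): Delta=-1.0000 Bond=206.6774
(2,2): Delta=-0.7456 Bond=174.2426
V0=19.8587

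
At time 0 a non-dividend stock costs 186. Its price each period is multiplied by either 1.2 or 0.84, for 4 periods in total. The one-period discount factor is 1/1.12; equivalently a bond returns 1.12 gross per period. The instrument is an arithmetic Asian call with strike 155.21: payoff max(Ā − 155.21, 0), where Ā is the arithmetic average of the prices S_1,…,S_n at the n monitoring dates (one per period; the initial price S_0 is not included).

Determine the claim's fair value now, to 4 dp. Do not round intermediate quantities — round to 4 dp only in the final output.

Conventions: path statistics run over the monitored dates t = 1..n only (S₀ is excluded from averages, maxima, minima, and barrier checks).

No-arbitrage gives p* = (R−d)/(u−d) = 0.7778: enumerate every path, weight its payoff by its p*-probability, and discount by R^4.
Enumerate all 2^4 = 16 price paths (U = up ×1.2, D = down ×0.84); each path with k up-moves has probability p*^k·(1−p*)^(4−k).
DDDD: Ā=122.5822, payoff=0.0000, prob=0.002439
UDDD: Ā=175.1174, payoff=19.9074, prob=0.008535
DUDD: Ā=158.3774, payoff=3.1674, prob=0.008535
UUDD: Ā=226.2534, payoff=71.0434, prob=0.029873
DDUD: Ā=144.3158, payoff=0.0000, prob=0.008535
UDUD: Ā=206.1654, payoff=50.9554, prob=0.029873
DUUD: Ā=189.4254, payoff=34.2154, prob=0.029873
UUUD: Ā=270.6077, payoff=115.3977, prob=0.104557
DDDU: Ā=132.5040, payoff=0.0000, prob=0.008535
UDDU: Ā=189.2915, payoff=34.0815, prob=0.029873
DUDU: Ā=172.5515, payoff=17.3415, prob=0.029873
UUDU: Ā=246.5021, payoff=91.2921, prob=0.104557
DDUU: Ā=158.4899, payoff=3.2799, prob=0.029873
UDUU: Ā=226.4141, payoff=71.2041, prob=0.104557
DUUU: Ā=209.6741, payoff=54.4641, prob=0.104557
UUUU: Ā=299.5344, payoff=144.3244, prob=0.365950
Price = Σ prob·payoff / R^4 = 94.063758 / 1.573519 = 59.7792

price = 59.7792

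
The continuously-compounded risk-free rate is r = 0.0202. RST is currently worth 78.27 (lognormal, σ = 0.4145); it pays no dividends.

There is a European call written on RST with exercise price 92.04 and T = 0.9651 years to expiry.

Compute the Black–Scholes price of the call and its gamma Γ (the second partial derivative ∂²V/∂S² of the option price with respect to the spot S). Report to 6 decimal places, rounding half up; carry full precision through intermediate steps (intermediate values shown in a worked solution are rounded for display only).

σ√T = 0.4145·√0.9651 = 0.407203
d₁ = (ln(S/K) + (r+σ²/2)T) / (σ√T) = (ln(78.27/92.04) + (0.0202+0.4145²/2)·0.9651) / 0.407203 = (-0.162059 + 0.102402) / 0.407203 = -0.146504
d₂ = d₁ − σ√T = -0.146504 − 0.407203 = -0.553707
e^{−rT} = 0.980694
N(d₁) = 0.441762,  N(d₂) = 0.289890
Call price V = S·N(d₁) − K·e^{−rT}·N(d₂) = 34.576694 − 26.166338 = 8.410356
φ(d₁) = (1/√(2π))·e^{−d₁²/2} = 0.394684
Γ = φ(d₁) / (S·σ·√T) = 0.012383

price = 8.410356
Γ = 0.012383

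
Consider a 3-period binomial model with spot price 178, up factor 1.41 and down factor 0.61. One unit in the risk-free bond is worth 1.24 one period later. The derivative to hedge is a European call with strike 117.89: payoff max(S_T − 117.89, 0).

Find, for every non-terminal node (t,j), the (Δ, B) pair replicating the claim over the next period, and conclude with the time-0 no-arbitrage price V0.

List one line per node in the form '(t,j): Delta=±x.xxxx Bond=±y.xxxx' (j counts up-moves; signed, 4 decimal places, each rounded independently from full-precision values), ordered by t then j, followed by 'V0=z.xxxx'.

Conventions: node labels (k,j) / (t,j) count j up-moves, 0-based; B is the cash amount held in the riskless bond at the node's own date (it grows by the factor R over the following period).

(0,0): Delta=0.9516 Bond=-51.4596
(1,0): Delta=0.7163 Bond=-38.2627
(1,1): Delta=0.9791 Bond=-70.7036
(2,0): Delta=0.0000 Bond=0.0000
(2,1): Delta=0.8000 Bond=-60.2485
(2,2): Delta=1.0000 Bond=-95.0726
V0=117.9290

No-arbitrage ⇒ martingale measure with p* = (R−d)/(u−d) = 0.7875.
Payoffs at expiry: V(3,0)=0.0000, V(3,1)=0.0000, V(3,2)=97.9779, V(3,3)=381.0833
  t=2,j=0: stock 66.2338 → up 93.3897 (V=0.0000), down 40.4026 (V=0.0000). Price 0.0000; hedge Δ=0.0000, bond B=0.0000.
  t=2,j=1: stock 153.0978 → up 215.8679 (V=97.9779), down 93.3897 (V=0.0000). Price 62.2239; hedge Δ=0.8000, bond B=-60.2485.
  t=2,j=2: stock 353.8818 → up 498.9733 (V=381.0833), down 215.8679 (V=97.9779). Price 258.8092; hedge Δ=1.0000, bond B=-95.0726.
  t=1,j=0: stock 108.5800 → up 153.0978 (V=62.2239), down 66.2338 (V=0.0000). Price 39.5172; hedge Δ=0.7163, bond B=-38.2627.
  t=1,j=1: stock 250.9800 → up 353.8818 (V=258.8092), down 153.0978 (V=62.2239). Price 175.0281; hedge Δ=0.9791, bond B=-70.7036.
  t=0,j=0: stock 178.0000 → up 250.9800 (V=175.0281), down 108.5800 (V=39.5172). Price 117.9290; hedge Δ=0.9516, bond B=-51.4596.
Verification: the root portfolio costs Δ(0,0)·S0 + B(0,0) = 117.9290, matching V0.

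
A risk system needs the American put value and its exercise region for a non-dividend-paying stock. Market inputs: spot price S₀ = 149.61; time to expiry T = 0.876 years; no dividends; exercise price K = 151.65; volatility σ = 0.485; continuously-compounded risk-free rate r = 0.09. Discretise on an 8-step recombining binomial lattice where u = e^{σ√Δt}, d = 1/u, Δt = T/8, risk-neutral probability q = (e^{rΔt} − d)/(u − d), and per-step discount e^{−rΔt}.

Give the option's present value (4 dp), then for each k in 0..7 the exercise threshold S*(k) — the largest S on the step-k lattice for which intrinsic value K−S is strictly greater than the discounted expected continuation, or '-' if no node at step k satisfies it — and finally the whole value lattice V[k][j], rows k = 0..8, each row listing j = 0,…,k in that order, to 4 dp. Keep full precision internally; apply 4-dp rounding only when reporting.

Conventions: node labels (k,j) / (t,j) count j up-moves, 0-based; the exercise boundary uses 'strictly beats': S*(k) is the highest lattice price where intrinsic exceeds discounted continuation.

Δt=0.10950  u=1.17409  d=0.85173  q=0.49069  discount=0.99019
step 8 (expiry): payoffs max(K−S,0) = 110.2157 94.5337 72.9163 43.1173 2.0400 0.0000 0.0000 0.0000 0.0000
step 7: (k=7,j=0): S=48.6475, K−S=103.0025, hold=101.5154 ⇒ V=103.0025 exercise | (k=7,j=1): S=67.0595, K−S=84.5905, hold=83.1033 ⇒ V=84.5905 exercise | (k=7,j=2): S=92.4401, K−S=59.2099, hold=57.7227 ⇒ V=59.2099 exercise | (k=7,j=3): S=127.4267, K−S=24.2233, hold=22.7361 ⇒ V=24.2233 exercise | (k=7,j=4): S=175.6551, K−S=0.0000, hold=1.0288 ⇒ V=1.0288 continue | (k=7,j=5): S=242.1368, K−S=0.0000, hold=0.0000 ⇒ V=0.0000 continue | (k=7,j=6): S=333.7804, K−S=0.0000, hold=0.0000 ⇒ V=0.0000 continue | (k=7,j=7): S=460.1093, K−S=0.0000, hold=0.0000 ⇒ V=0.0000 continue  boundary S*=127.4267
step 6: (k=6,j=0): S=57.1163, K−S=94.5337, hold=93.0465 ⇒ V=94.5337 exercise | (k=6,j=1): S=78.7337, K−S=72.9163, hold=71.4292 ⇒ V=72.9163 exercise | (k=6,j=2): S=108.5327, K−S=43.1173, hold=41.6302 ⇒ V=43.1173 exercise | (k=6,j=3): S=149.6100, K−S=2.0400, hold=12.7161 ⇒ V=12.7161 continue | (k=6,j=4): S=206.2342, K−S=0.0000, hold=0.5188 ⇒ V=0.5188 continue | (k=6,j=5): S=284.2895, K−S=0.0000, hold=0.0000 ⇒ V=0.0000 continue | (k=6,j=6): S=391.8871, K−S=0.0000, hold=0.0000 ⇒ V=0.0000 continue  boundary S*=108.5327
step 5: (k=5,j=0): S=67.0595, K−S=84.5905, hold=83.1033 ⇒ V=84.5905 exercise | (k=5,j=1): S=92.4401, K−S=59.2099, hold=57.7227 ⇒ V=59.2099 exercise | (k=5,j=2): S=127.4267, K−S=24.2233, hold=27.9233 ⇒ V=27.9233 continue | (k=5,j=3): S=175.6551, K−S=0.0000, hold=6.6651 ⇒ V=6.6651 continue | (k=5,j=4): S=242.1368, K−S=0.0000, hold=0.2617 ⇒ V=0.2617 continue | (k=5,j=5): S=333.7804, K−S=0.0000, hold=0.0000 ⇒ V=0.0000 continue  boundary S*=92.4401
step 4: (k=4,j=0): S=78.7337, K−S=72.9163, hold=71.4292 ⇒ V=72.9163 exercise | (k=4,j=1): S=108.5327, K−S=43.1173, hold=43.4279 ⇒ V=43.4279 continue | (k=4,j=2): S=149.6100, K−S=2.0400, hold=17.3207 ⇒ V=17.3207 continue | (k=4,j=3): S=206.2342, K−S=0.0000, hold=3.4885 ⇒ V=3.4885 continue | (k=4,j=4): S=284.2895, K−S=0.0000, hold=0.1320 ⇒ V=0.1320 continue  boundary S*=78.7337
step 3: (k=3,j=0): S=92.4401, K−S=59.2099, hold=57.8736 ⇒ V=59.2099 exercise | (k=3,j=1): S=127.4267, K−S=24.2233, hold=30.3172 ⇒ V=30.3172 continue | (k=3,j=2): S=175.6551, K−S=0.0000, hold=10.4301 ⇒ V=10.4301 continue | (k=3,j=3): S=242.1368, K−S=0.0000, hold=1.8234 ⇒ V=1.8234 continue  boundary S*=92.4401
step 2: (k=2,j=0): S=108.5327, K−S=43.1173, hold=44.5910 ⇒ V=44.5910 continue | (k=2,j=1): S=149.6100, K−S=2.0400, hold=20.3573 ⇒ V=20.3573 continue | (k=2,j=2): S=206.2342, K−S=0.0000, hold=6.1461 ⇒ V=6.1461 continue  boundary S*=-
step 1: (k=1,j=0): S=127.4267, K−S=24.2233, hold=32.3792 ⇒ V=32.3792 continue | (k=1,j=1): S=175.6551, K−S=0.0000, hold=13.2528 ⇒ V=13.2528 continue  boundary S*=-
step 0: (k=0,j=0): S=149.6100, K−S=2.0400, hold=22.7687 ⇒ V=22.7687 continue  boundary S*=-

price = 22.7687
boundary = - - - 92.4401 78.7337 92.4401 108.5327 127.4267
tree:
22.7687
32.3792 13.2528
44.5910 20.3573 6.1461
59.2099 30.3172 10.4301 1.8234
72.9163 43.4279 17.3207 3.4885 0.1320
84.5905 59.2099 27.9233 6.6651 0.2617 0.0000
94.5337 72.9163 43.1173 12.7161 0.5188 0.0000 0.0000
103.0025 84.5905 59.2099 24.2233 1.0288 0.0000 0.0000 0.0000
110.2157 94.5337 72.9163 43.1173 2.0400 0.0000 0.0000 0.0000 0.0000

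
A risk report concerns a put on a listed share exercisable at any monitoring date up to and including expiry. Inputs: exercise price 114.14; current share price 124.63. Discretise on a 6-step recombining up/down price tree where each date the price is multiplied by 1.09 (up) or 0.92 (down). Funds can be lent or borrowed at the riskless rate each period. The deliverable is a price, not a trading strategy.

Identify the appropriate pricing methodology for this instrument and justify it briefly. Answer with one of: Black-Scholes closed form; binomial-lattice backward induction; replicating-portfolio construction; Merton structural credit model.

framework: binomial-lattice backward induction

Key observation: an American put (K = 114.14, S₀ = 124.63) on a 6-date tree has no closed form — the optimal stopping decision is embedded and must be resolved recursively from expiry.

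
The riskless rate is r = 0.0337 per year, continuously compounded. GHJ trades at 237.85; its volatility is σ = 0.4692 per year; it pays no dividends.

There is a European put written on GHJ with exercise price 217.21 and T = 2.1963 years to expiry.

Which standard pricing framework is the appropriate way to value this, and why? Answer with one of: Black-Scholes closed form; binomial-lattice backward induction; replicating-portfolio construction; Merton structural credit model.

Key observation: a European claim on GHJ (strike 217.21) — a lognormal (GBM) underlying with constant rate and volatility — has an exact closed-form value; no lattice or capital structure is involved.

framework: Black-Scholes closed form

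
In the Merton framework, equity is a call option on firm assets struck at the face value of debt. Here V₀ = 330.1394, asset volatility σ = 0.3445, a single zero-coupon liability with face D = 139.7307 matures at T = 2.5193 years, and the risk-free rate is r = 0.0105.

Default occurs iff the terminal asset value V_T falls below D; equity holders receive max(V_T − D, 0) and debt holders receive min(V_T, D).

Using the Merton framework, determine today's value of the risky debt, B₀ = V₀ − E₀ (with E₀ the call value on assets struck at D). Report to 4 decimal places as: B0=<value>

Work the structural quantities from V₀ = 330.1394 against face 139.7307:
d₁ = [ln(V₀/D) + (r + σ²/2)T] / (σ√T)
   = [ln(330.1394/139.7307) + (0.0105 + 0.5·0.3445²)·2.5193] / (0.3445·√2.5193)
   = [0.859798 + 0.175948] / 0.546801 = 1.894193
d₂ = d₁ − σ√T = 1.894193 − 0.546801 = 1.347392
N(d₁) = 0.970900,  N(d₂) = 0.911073,  e^(−rT) = 0.973894
E₀ = V₀·N(d₁) − D·e^(−rT)·N(d₂)
   = 330.1394·0.970900 − 139.7307·0.973894·0.911073 = 196.550973
B₀ = V₀ − E₀ = 330.1394 − 196.550973 = 133.588427

B0=133.5884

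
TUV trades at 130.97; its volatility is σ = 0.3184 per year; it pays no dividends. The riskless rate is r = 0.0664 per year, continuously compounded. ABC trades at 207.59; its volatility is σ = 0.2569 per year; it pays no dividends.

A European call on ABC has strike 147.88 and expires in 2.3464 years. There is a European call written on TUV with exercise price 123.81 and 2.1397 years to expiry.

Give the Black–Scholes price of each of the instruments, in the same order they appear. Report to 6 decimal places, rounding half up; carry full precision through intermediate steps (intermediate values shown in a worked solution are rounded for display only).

[ABC call K=147.88]
σ√T = 0.2569·√2.3464 = 0.393518
d₁ = (ln(S/K) + (r+σ²/2)T) / (σ√T) = (ln(207.59/147.88) + (0.0664+0.2569²/2)·2.3464) / 0.393518 = (0.339164 + 0.233229) / 0.393518 = 1.454552
d₂ = d₁ − σ√T = 1.454552 − 0.393518 = 1.061034
e^{−rT} = 0.855729
N(d₁) = 0.927103,  N(d₂) = 0.855663
price = S·N(d₁) − K·e^{−rT}·N(d₂) = 192.457390 − 108.280078 = 84.177311
[TUV call K=123.81]
σ√T = 0.3184·√2.1397 = 0.465746
d₁ = (ln(S/K) + (r+σ²/2)T) / (σ√T) = (ln(130.97/123.81) + (0.0664+0.3184²/2)·2.1397) / 0.465746 = (0.056220 + 0.250536) / 0.465746 = 0.658633
d₂ = d₁ − σ√T = 0.658633 − 0.465746 = 0.192887
e^{−rT} = 0.867555
N(d₁) = 0.744934,  N(d₂) = 0.576476
price = S·N(d₁) − K·e^{−rT}·N(d₂) = 97.564054 − 61.920474 = 35.643580

price(ABC call K=147.88) = 84.177311
price(TUV call K=123.81) = 35.643580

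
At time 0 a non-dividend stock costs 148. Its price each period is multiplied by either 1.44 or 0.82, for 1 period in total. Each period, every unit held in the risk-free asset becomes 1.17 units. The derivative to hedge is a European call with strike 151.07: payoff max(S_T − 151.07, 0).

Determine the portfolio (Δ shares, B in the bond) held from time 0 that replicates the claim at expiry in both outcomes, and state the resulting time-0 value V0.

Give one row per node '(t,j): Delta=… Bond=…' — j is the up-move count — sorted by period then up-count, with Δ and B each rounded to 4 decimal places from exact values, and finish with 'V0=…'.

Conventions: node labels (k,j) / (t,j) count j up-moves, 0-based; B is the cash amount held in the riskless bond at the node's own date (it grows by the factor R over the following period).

Risk-neutral probability p* = (R−d)/(u−d) = (1.17−0.82)/(1.44−0.82) = 0.5645.
Terminal payoffs: V(1,0)=0.0000, V(1,1)=62.0500
  t=0,j=0: stock 148.0000 → up 213.1200 (V=62.0500), down 121.3600 (V=0.0000). Price 29.9387; hedge Δ=0.6762, bond B=-70.1420.
Sanity check at the root: Δ(0,0)·S0 + B(0,0) reproduces V0 = 29.9387.

(0,0): Delta=0.6762 Bond=-70.1420
V0=29.9387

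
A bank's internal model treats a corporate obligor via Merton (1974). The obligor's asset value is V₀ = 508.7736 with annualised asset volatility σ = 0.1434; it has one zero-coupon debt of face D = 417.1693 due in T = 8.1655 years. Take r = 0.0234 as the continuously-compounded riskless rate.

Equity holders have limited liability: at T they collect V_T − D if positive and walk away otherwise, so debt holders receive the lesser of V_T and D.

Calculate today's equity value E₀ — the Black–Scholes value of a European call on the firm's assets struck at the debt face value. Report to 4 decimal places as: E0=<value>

With assets at 508.7736 and a single debt payment of 417.1693 at 8.1655 years:
d₁ = [ln(V₀/D) + (r + σ²/2)T] / (σ√T)
   = [ln(508.7736/417.1693) + (0.0234 + 0.5·0.1434²)·8.1655] / (0.1434·√8.1655)
   = [0.198511 + 0.275029] / 0.409770 = 1.155622
d₂ = d₁ − σ√T = 1.155622 − 0.409770 = 0.745851
N(d₁) = 0.876082,  N(d₂) = 0.772121,  e^(−rT) = 0.826073
E₀ = V₀·N(d₁) − D·e^(−rT)·N(d₂)
   = 508.7736·0.876082 − 417.1693·0.826073·0.772121 = 179.645039

E0=179.6450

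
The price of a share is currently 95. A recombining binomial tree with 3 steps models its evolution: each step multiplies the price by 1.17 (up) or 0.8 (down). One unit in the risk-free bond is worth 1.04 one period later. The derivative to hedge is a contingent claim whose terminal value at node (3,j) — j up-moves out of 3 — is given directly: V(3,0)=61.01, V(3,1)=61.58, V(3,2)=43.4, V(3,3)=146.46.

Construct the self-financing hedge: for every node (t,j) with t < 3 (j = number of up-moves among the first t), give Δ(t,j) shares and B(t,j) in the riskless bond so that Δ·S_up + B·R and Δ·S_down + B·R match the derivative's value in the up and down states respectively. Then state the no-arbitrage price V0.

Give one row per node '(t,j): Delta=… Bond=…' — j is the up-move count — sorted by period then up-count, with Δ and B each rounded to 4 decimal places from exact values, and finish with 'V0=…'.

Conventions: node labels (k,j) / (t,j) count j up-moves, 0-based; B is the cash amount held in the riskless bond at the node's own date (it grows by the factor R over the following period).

(0,0): Delta=0.9244 Bond=-19.6738
(1,0): Delta=-0.3964 Bond=79.9222
(1,1): Delta=1.4136 Bond=-74.8349
(2,0): Delta=0.0253 Bond=57.4784
(2,1): Delta=-0.5526 Bond=97.0078
(2,2): Delta=2.1419 Bond=-172.5312
V0=68.1485

Since d<R<u, set p* = (R−d)/(u−d) = 0.6486; price each node as the discounted p*-expectation of its children.
Terminal payoffs: V(3,0)=61.0100, V(3,1)=61.5800, V(3,2)=43.4000, V(3,3)=146.4600
(2,0): S=60.8000. Δ = (V_up−V_dn)/(S_up−S_dn) = (61.5800−61.0100)/(71.1360−48.6400) = 0.0253. V = [p*·61.5800 + (1−p*)·61.0100]/1.04 = 59.0190. B = V − Δ·S = 57.4784.
(2,1): S=88.9200. Δ = (V_up−V_dn)/(S_up−S_dn) = (43.4000−61.5800)/(104.0364−71.1360) = -0.5526. V = [p*·43.4000 + (1−p*)·61.5800]/1.04 = 47.8727. B = V − Δ·S = 97.0078.
(2,2): S=130.0455. Δ = (V_up−V_dn)/(S_up−S_dn) = (146.4600−43.4000)/(152.1532−104.0364) = 2.1419. V = [p*·146.4600 + (1−p*)·43.4000]/1.04 = 106.0094. B = V − Δ·S = -172.5312.
(1,0): S=76.0000. Δ = (V_up−V_dn)/(S_up−S_dn) = (47.8727−59.0190)/(88.9200−60.8000) = -0.3964. V = [p*·47.8727 + (1−p*)·59.0190]/1.04 = 49.7971. B = V − Δ·S = 79.9222.
(1,1): S=111.1500. Δ = (V_up−V_dn)/(S_up−S_dn) = (106.0094−47.8727)/(130.0455−88.9200) = 1.4136. V = [p*·106.0094 + (1−p*)·47.8727]/1.04 = 82.2913. B = V − Δ·S = -74.8349.
(0,0): S=95.0000. Δ = (V_up−V_dn)/(S_up−S_dn) = (82.2913−49.7971)/(111.1500−76.0000) = 0.9244. V = [p*·82.2913 + (1−p*)·49.7971]/1.04 = 68.1485. B = V − Δ·S = -19.6738.
Verification: the root portfolio costs Δ(0,0)·S0 + B(0,0) = 68.1485, matching V0.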